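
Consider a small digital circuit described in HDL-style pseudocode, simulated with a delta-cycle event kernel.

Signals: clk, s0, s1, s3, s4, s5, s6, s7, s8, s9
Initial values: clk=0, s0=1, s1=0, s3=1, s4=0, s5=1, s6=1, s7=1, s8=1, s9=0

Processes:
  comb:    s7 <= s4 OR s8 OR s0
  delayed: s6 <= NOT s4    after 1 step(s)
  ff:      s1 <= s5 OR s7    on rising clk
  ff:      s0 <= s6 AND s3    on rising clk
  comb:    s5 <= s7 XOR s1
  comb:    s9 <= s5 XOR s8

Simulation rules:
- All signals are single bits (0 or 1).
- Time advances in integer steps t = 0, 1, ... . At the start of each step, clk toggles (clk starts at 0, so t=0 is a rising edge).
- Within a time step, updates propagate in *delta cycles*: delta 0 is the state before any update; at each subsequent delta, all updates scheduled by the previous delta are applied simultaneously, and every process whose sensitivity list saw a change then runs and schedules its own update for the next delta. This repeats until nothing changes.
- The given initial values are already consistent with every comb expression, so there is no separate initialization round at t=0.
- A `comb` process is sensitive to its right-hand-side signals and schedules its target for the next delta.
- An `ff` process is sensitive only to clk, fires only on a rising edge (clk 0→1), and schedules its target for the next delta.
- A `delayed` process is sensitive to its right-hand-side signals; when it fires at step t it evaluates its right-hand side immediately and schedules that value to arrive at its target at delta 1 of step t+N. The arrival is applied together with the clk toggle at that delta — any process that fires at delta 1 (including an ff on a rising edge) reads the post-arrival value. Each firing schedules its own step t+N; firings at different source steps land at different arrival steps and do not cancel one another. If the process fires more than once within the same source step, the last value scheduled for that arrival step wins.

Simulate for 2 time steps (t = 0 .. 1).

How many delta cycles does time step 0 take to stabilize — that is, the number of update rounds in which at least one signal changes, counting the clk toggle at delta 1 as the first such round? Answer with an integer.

4

t0.Δ0 clk=0 s1=0 s4=0 s6=1 s3=1 s7=1 s8=1 s0=1 s5=1 s9=0
t0.Δ1 clk=1 s1=0 s4=0 s6=1 s3=1 s7=1 s8=1 s0=1 s5=1 s9=0
t0.Δ2 clk=1 s1=1 s4=0 s6=1 s3=1 s7=1 s8=1 s0=1 s5=1 s9=0
t0.Δ3 clk=1 s1=1 s4=0 s6=1 s3=1 s7=1 s8=1 s0=1 s5=0 s9=0
t0.Δ4 clk=1 s1=1 s4=0 s6=1 s3=1 s7=1 s8=1 s0=1 s5=0 s9=1
t1.Δ0 clk=1 s1=1 s4=0 s6=1 s3=1 s7=1 s8=1 s0=1 s5=0 s9=1
t1.Δ1 clk=0 s1=1 s4=0 s6=1 s3=1 s7=1 s8=1 s0=1 s5=0 s9=1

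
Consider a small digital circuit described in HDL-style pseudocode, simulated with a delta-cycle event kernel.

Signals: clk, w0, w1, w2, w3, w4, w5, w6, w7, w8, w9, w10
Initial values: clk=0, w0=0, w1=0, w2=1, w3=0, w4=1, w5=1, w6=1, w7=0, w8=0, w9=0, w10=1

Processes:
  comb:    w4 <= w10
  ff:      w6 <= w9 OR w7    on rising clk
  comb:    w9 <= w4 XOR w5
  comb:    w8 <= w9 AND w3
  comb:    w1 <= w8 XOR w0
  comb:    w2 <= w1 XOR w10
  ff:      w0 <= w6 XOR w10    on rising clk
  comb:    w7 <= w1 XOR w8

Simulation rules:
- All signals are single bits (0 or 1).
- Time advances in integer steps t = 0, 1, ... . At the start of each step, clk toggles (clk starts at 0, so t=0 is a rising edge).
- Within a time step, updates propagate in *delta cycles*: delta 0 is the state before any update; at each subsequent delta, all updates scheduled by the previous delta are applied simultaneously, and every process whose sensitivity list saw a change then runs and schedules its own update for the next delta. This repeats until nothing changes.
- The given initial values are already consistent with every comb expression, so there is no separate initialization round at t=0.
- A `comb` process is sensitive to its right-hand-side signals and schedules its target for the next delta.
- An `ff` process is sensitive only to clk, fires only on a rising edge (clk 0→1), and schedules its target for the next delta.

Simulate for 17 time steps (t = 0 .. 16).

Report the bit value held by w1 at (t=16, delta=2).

t0.Δ0 w10=1 w6=1 w4=1 w9=0 w5=1 w0=0 w2=1 w8=0 w7=0 w1=0 w3=0 clk=0
t0.Δ1 w10=1 w6=1 w4=1 w9=0 w5=1 w0=0 w2=1 w8=0 w7=0 w1=0 w3=0 clk=1
t0.Δ2 w10=1 w6=0 w4=1 w9=0 w5=1 w0=0 w2=1 w8=0 w7=0 w1=0 w3=0 clk=1
t1.Δ0 w10=1 w6=0 w4=1 w9=0 w5=1 w0=0 w2=1 w8=0 w7=0 w1=0 w3=0 clk=1
t1.Δ1 w10=1 w6=0 w4=1 w9=0 w5=1 w0=0 w2=1 w8=0 w7=0 w1=0 w3=0 clk=0
t2.Δ0 w10=1 w6=0 w4=1 w9=0 w5=1 w0=0 w2=1 w8=0 w7=0 w1=0 w3=0 clk=0
t2.Δ1 w10=1 w6=0 w4=1 w9=0 w5=1 w0=0 w2=1 w8=0 w7=0 w1=0 w3=0 clk=1
t2.Δ2 w10=1 w6=0 w4=1 w9=0 w5=1 w0=1 w2=1 w8=0 w7=0 w1=0 w3=0 clk=1
t2.Δ3 w10=1 w6=0 w4=1 w9=0 w5=1 w0=1 w2=1 w8=0 w7=0 w1=1 w3=0 clk=1
t2.Δ4 w10=1 w6=0 w4=1 w9=0 w5=1 w0=1 w2=0 w8=0 w7=1 w1=1 w3=0 clk=1
t3.Δ0 w10=1 w6=0 w4=1 w9=0 w5=1 w0=1 w2=0 w8=0 w7=1 w1=1 w3=0 clk=1
t3.Δ1 w10=1 w6=0 w4=1 w9=0 w5=1 w0=1 w2=0 w8=0 w7=1 w1=1 w3=0 clk=0
t4.Δ0 w10=1 w6=0 w4=1 w9=0 w5=1 w0=1 w2=0 w8=0 w7=1 w1=1 w3=0 clk=0
t4.Δ1 w10=1 w6=0 w4=1 w9=0 w5=1 w0=1 w2=0 w8=0 w7=1 w1=1 w3=0 clk=1
t4.Δ2 w10=1 w6=1 w4=1 w9=0 w5=1 w0=1 w2=0 w8=0 w7=1 w1=1 w3=0 clk=1
t5.Δ0 w10=1 w6=1 w4=1 w9=0 w5=1 w0=1 w2=0 w8=0 w7=1 w1=1 w3=0 clk=1
t5.Δ1 w10=1 w6=1 w4=1 w9=0 w5=1 w0=1 w2=0 w8=0 w7=1 w1=1 w3=0 clk=0
t6.Δ0 w10=1 w6=1 w4=1 w9=0 w5=1 w0=1 w2=0 w8=0 w7=1 w1=1 w3=0 clk=0
t6.Δ1 w10=1 w6=1 w4=1 w9=0 w5=1 w0=1 w2=0 w8=0 w7=1 w1=1 w3=0 clk=1
t6.Δ2 w10=1 w6=1 w4=1 w9=0 w5=1 w0=0 w2=0 w8=0 w7=1 w1=1 w3=0 clk=1
t6.Δ3 w10=1 w6=1 w4=1 w9=0 w5=1 w0=0 w2=0 w8=0 w7=1 w1=0 w3=0 clk=1
t6.Δ4 w10=1 w6=1 w4=1 w9=0 w5=1 w0=0 w2=1 w8=0 w7=0 w1=0 w3=0 clk=1
t7.Δ0 w10=1 w6=1 w4=1 w9=0 w5=1 w0=0 w2=1 w8=0 w7=0 w1=0 w3=0 clk=1
t7.Δ1 w10=1 w6=1 w4=1 w9=0 w5=1 w0=0 w2=1 w8=0 w7=0 w1=0 w3=0 clk=0
t8.Δ0 w10=1 w6=1 w4=1 w9=0 w5=1 w0=0 w2=1 w8=0 w7=0 w1=0 w3=0 clk=0
t8.Δ1 w10=1 w6=1 w4=1 w9=0 w5=1 w0=0 w2=1 w8=0 w7=0 w1=0 w3=0 clk=1
t8.Δ2 w10=1 w6=0 w4=1 w9=0 w5=1 w0=0 w2=1 w8=0 w7=0 w1=0 w3=0 clk=1
t9.Δ0 w10=1 w6=0 w4=1 w9=0 w5=1 w0=0 w2=1 w8=0 w7=0 w1=0 w3=0 clk=1
t9.Δ1 w10=1 w6=0 w4=1 w9=0 w5=1 w0=0 w2=1 w8=0 w7=0 w1=0 w3=0 clk=0
t10.Δ0 w10=1 w6=0 w4=1 w9=0 w5=1 w0=0 w2=1 w8=0 w7=0 w1=0 w3=0 clk=0
t10.Δ1 w10=1 w6=0 w4=1 w9=0 w5=1 w0=0 w2=1 w8=0 w7=0 w1=0 w3=0 clk=1
t10.Δ2 w10=1 w6=0 w4=1 w9=0 w5=1 w0=1 w2=1 w8=0 w7=0 w1=0 w3=0 clk=1
t10.Δ3 w10=1 w6=0 w4=1 w9=0 w5=1 w0=1 w2=1 w8=0 w7=0 w1=1 w3=0 clk=1
t10.Δ4 w10=1 w6=0 w4=1 w9=0 w5=1 w0=1 w2=0 w8=0 w7=1 w1=1 w3=0 clk=1
t11.Δ0 w10=1 w6=0 w4=1 w9=0 w5=1 w0=1 w2=0 w8=0 w7=1 w1=1 w3=0 clk=1
t11.Δ1 w10=1 w6=0 w4=1 w9=0 w5=1 w0=1 w2=0 w8=0 w7=1 w1=1 w3=0 clk=0
t12.Δ0 w10=1 w6=0 w4=1 w9=0 w5=1 w0=1 w2=0 w8=0 w7=1 w1=1 w3=0 clk=0
t12.Δ1 w10=1 w6=0 w4=1 w9=0 w5=1 w0=1 w2=0 w8=0 w7=1 w1=1 w3=0 clk=1
t12.Δ2 w10=1 w6=1 w4=1 w9=0 w5=1 w0=1 w2=0 w8=0 w7=1 w1=1 w3=0 clk=1
t13.Δ0 w10=1 w6=1 w4=1 w9=0 w5=1 w0=1 w2=0 w8=0 w7=1 w1=1 w3=0 clk=1
t13.Δ1 w10=1 w6=1 w4=1 w9=0 w5=1 w0=1 w2=0 w8=0 w7=1 w1=1 w3=0 clk=0
t14.Δ0 w10=1 w6=1 w4=1 w9=0 w5=1 w0=1 w2=0 w8=0 w7=1 w1=1 w3=0 clk=0
t14.Δ1 w10=1 w6=1 w4=1 w9=0 w5=1 w0=1 w2=0 w8=0 w7=1 w1=1 w3=0 clk=1
t14.Δ2 w10=1 w6=1 w4=1 w9=0 w5=1 w0=0 w2=0 w8=0 w7=1 w1=1 w3=0 clk=1
t14.Δ3 w10=1 w6=1 w4=1 w9=0 w5=1 w0=0 w2=0 w8=0 w7=1 w1=0 w3=0 clk=1
t14.Δ4 w10=1 w6=1 w4=1 w9=0 w5=1 w0=0 w2=1 w8=0 w7=0 w1=0 w3=0 clk=1
t15.Δ0 w10=1 w6=1 w4=1 w9=0 w5=1 w0=0 w2=1 w8=0 w7=0 w1=0 w3=0 clk=1
t15.Δ1 w10=1 w6=1 w4=1 w9=0 w5=1 w0=0 w2=1 w8=0 w7=0 w1=0 w3=0 clk=0
t16.Δ0 w10=1 w6=1 w4=1 w9=0 w5=1 w0=0 w2=1 w8=0 w7=0 w1=0 w3=0 clk=0
t16.Δ1 w10=1 w6=1 w4=1 w9=0 w5=1 w0=0 w2=1 w8=0 w7=0 w1=0 w3=0 clk=1
t16.Δ2 w10=1 w6=0 w4=1 w9=0 w5=1 w0=0 w2=1 w8=0 w7=0 w1=0 w3=0 clk=1

0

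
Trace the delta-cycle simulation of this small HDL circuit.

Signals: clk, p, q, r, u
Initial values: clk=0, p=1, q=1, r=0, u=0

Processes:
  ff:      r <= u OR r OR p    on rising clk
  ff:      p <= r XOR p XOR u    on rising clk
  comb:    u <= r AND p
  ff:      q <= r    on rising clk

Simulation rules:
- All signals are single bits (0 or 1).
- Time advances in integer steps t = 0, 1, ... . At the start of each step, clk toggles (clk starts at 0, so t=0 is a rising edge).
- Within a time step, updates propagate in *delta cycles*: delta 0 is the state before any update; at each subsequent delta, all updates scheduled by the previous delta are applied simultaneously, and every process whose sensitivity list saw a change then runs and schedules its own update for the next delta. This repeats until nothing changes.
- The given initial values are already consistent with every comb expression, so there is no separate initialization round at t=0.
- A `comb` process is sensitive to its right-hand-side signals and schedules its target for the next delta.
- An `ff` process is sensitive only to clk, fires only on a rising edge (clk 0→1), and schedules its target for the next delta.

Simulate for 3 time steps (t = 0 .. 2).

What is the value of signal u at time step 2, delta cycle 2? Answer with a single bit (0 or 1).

1

t=0 Δ0: u=0 q=1 p=1 clk=0 r=0
  Δ1: clk:0→1
  Δ2: q:1→0, r:0→1
  Δ3: u:0→1
  (3Δ to stable)
t=1 Δ0: u=1 q=0 p=1 clk=1 r=1
  Δ1: clk:1→0
  (1Δ to stable)
t=2 Δ0: u=1 q=0 p=1 clk=0 r=1
  Δ1: clk:0→1
  Δ2: q:0→1
  (2Δ to stable)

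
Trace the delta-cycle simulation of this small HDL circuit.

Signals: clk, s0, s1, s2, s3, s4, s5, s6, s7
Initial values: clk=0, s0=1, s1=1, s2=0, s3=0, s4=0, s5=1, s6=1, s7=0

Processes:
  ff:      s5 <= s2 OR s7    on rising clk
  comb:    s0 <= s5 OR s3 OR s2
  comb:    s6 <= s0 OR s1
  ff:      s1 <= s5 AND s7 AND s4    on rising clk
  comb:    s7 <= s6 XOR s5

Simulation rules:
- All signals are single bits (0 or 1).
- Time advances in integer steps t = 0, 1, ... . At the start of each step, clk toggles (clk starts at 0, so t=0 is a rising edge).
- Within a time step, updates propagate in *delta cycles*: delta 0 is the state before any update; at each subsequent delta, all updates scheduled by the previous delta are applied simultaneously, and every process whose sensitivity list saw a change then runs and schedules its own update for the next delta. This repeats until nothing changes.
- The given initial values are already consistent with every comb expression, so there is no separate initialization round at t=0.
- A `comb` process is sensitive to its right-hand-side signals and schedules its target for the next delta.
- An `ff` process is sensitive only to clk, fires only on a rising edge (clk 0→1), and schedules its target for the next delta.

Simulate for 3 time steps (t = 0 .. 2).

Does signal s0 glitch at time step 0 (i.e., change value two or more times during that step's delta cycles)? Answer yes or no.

t0.Δ0 s3=0 clk=0 s4=0 s7=0 s1=1 s0=1 s2=0 s6=1 s5=1
t0.Δ1 s3=0 clk=1 s4=0 s7=0 s1=1 s0=1 s2=0 s6=1 s5=1
t0.Δ2 s3=0 clk=1 s4=0 s7=0 s1=0 s0=1 s2=0 s6=1 s5=0
t0.Δ3 s3=0 clk=1 s4=0 s7=1 s1=0 s0=0 s2=0 s6=1 s5=0
t0.Δ4 s3=0 clk=1 s4=0 s7=1 s1=0 s0=0 s2=0 s6=0 s5=0
t0.Δ5 s3=0 clk=1 s4=0 s7=0 s1=0 s0=0 s2=0 s6=0 s5=0
t1.Δ0 s3=0 clk=1 s4=0 s7=0 s1=0 s0=0 s2=0 s6=0 s5=0
t1.Δ1 s3=0 clk=0 s4=0 s7=0 s1=0 s0=0 s2=0 s6=0 s5=0
t2.Δ0 s3=0 clk=0 s4=0 s7=0 s1=0 s0=0 s2=0 s6=0 s5=0
t2.Δ1 s3=0 clk=1 s4=0 s7=0 s1=0 s0=0 s2=0 s6=0 s5=0

no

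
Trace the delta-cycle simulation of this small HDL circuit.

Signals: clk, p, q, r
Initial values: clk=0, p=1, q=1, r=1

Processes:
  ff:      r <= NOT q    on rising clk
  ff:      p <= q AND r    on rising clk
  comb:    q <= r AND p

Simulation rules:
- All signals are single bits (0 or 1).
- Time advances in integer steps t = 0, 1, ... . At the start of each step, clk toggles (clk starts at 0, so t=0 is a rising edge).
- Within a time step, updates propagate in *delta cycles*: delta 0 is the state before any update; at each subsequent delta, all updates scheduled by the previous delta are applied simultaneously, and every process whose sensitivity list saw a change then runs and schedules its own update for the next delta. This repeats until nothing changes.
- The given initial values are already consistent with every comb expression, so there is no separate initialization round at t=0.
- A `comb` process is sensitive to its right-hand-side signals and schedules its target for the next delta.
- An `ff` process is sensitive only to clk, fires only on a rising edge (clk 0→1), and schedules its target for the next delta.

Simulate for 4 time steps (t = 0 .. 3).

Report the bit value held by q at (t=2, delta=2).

t=0 Δ0: r=1 clk=0 p=1 q=1
  Δ1: clk:0→1
  Δ2: r:1→0
  Δ3: q:1→0
  (3Δ to stable)
t=1 Δ0: r=0 clk=1 p=1 q=0
  Δ1: clk:1→0
  (1Δ to stable)
t=2 Δ0: r=0 clk=0 p=1 q=0
  Δ1: clk:0→1
  Δ2: r:0→1, p:1→0
  (2Δ to stable)
t=3 Δ0: r=1 clk=1 p=0 q=0
  Δ1: clk:1→0
  (1Δ to stable)

0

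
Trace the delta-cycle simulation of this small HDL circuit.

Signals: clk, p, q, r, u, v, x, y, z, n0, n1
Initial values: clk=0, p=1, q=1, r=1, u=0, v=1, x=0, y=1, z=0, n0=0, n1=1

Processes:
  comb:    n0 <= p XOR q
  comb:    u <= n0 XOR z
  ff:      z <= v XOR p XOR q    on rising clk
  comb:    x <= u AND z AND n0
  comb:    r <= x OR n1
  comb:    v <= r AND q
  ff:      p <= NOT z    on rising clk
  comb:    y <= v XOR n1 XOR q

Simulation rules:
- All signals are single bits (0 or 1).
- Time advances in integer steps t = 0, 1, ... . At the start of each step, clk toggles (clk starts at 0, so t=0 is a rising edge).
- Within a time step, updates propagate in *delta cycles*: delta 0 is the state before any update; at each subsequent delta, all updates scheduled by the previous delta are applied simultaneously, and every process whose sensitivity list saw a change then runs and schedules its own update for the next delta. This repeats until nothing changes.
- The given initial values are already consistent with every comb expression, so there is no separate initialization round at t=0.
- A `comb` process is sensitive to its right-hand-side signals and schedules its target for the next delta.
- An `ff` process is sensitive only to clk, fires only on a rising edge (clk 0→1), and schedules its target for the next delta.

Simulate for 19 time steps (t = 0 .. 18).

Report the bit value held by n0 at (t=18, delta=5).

1

[bits: u,x,clk,v,n0,q,n1,r,z,y,p]
t=0: Δ0=00010111011 Δ1=00110111011 Δ2=00110111111 Δ3=10110111111 | 3Δ
t=1: Δ0=10110111111 Δ1=10010111111 | 1Δ
t=2: Δ0=10010111111 Δ1=10110111111 Δ2=10110111110 Δ3=10111111110 Δ4=01111111110 Δ5=00111111110 | 5Δ
t=3: Δ0=00111111110 Δ1=00011111110 | 1Δ
t=4: Δ0=00011111110 Δ1=00111111110 Δ2=00111111010 Δ3=10111111010 | 3Δ
t=5: Δ0=10111111010 Δ1=10011111010 | 1Δ
t=6: Δ0=10011111010 Δ1=10111111010 Δ2=10111111011 Δ3=10110111011 Δ4=00110111011 | 4Δ
t=7: Δ0=00110111011 Δ1=00010111011 | 1Δ
t=8: Δ0=00010111011 Δ1=00110111011 Δ2=00110111111 Δ3=10110111111 | 3Δ
t=9: Δ0=10110111111 Δ1=10010111111 | 1Δ
t=10: Δ0=10010111111 Δ1=10110111111 Δ2=10110111110 Δ3=10111111110 Δ4=01111111110 Δ5=00111111110 | 5Δ
t=11: Δ0=00111111110 Δ1=00011111110 | 1Δ
t=12: Δ0=00011111110 Δ1=00111111110 Δ2=00111111010 Δ3=10111111010 | 3Δ
t=13: Δ0=10111111010 Δ1=10011111010 | 1Δ
t=14: Δ0=10011111010 Δ1=10111111010 Δ2=10111111011 Δ3=10110111011 Δ4=00110111011 | 4Δ
t=15: Δ0=00110111011 Δ1=00010111011 | 1Δ
t=16: Δ0=00010111011 Δ1=00110111011 Δ2=00110111111 Δ3=10110111111 | 3Δ
t=17: Δ0=10110111111 Δ1=10010111111 | 1Δ
t=18: Δ0=10010111111 Δ1=10110111111 Δ2=10110111110 Δ3=10111111110 Δ4=01111111110 Δ5=00111111110 | 5Δ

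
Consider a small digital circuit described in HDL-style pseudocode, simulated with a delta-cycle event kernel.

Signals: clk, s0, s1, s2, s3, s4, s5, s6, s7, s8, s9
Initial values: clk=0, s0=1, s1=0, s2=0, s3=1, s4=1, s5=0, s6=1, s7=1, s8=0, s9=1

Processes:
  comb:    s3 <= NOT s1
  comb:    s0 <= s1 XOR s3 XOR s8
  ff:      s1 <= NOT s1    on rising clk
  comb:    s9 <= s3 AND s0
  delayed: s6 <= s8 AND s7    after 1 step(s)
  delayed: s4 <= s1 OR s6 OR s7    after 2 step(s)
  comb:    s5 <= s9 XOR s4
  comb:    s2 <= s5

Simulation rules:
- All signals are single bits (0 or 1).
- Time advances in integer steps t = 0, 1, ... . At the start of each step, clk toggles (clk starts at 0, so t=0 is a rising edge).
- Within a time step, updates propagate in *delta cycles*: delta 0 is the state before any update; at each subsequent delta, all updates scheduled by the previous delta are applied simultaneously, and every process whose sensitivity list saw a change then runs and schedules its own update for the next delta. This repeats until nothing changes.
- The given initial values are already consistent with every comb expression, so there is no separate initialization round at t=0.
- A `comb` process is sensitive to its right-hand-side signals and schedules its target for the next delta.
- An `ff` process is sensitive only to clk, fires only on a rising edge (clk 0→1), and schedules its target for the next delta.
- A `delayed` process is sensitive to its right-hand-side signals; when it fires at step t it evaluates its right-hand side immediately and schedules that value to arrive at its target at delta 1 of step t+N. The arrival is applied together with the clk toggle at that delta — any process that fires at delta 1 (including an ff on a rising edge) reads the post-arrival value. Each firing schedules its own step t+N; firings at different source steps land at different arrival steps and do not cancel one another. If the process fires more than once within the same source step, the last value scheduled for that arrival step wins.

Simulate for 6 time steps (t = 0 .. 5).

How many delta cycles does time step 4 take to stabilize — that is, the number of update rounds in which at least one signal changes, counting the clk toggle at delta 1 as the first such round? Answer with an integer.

6

[bits: s4,s1,s9,s5,s7,s3,s2,clk,s6,s0,s8]
t=0: Δ0=10101100110 Δ1=10101101110 Δ2=11101101110 Δ3=11101001100 Δ4=11001001110 Δ5=11011001110 Δ6=11011011110 | 6Δ
t=1: Δ0=11011011110 Δ1=11011010110 | 1Δ
t=2: Δ0=11011010110 Δ1=11011011110 Δ2=10011011110 Δ3=10011111100 Δ4=10011111110 Δ5=10111111110 Δ6=10101111110 Δ7=10101101110 | 7Δ
t=3: Δ0=10101101110 Δ1=10101100110 | 1Δ
t=4: Δ0=10101100110 Δ1=10101101110 Δ2=11101101110 Δ3=11101001100 Δ4=11001001110 Δ5=11011001110 Δ6=11011011110 | 6Δ
t=5: Δ0=11011011110 Δ1=11011010110 | 1Δ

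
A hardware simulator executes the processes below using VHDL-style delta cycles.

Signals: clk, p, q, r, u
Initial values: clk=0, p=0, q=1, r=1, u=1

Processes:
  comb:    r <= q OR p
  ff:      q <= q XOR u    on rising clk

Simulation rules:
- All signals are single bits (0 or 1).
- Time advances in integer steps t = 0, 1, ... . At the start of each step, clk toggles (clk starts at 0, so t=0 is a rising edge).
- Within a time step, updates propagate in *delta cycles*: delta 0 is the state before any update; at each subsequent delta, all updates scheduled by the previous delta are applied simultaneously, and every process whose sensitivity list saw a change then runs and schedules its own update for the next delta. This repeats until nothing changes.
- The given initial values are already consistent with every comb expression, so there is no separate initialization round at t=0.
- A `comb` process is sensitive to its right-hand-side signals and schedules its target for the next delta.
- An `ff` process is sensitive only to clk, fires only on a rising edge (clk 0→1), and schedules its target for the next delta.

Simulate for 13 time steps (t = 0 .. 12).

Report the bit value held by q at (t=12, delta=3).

0

t0.Δ0 u=1 clk=0 q=1 p=0 r=1
t0.Δ1 u=1 clk=1 q=1 p=0 r=1
t0.Δ2 u=1 clk=1 q=0 p=0 r=1
t0.Δ3 u=1 clk=1 q=0 p=0 r=0
t1.Δ0 u=1 clk=1 q=0 p=0 r=0
t1.Δ1 u=1 clk=0 q=0 p=0 r=0
t2.Δ0 u=1 clk=0 q=0 p=0 r=0
t2.Δ1 u=1 clk=1 q=0 p=0 r=0
t2.Δ2 u=1 clk=1 q=1 p=0 r=0
t2.Δ3 u=1 clk=1 q=1 p=0 r=1
t3.Δ0 u=1 clk=1 q=1 p=0 r=1
t3.Δ1 u=1 clk=0 q=1 p=0 r=1
t4.Δ0 u=1 clk=0 q=1 p=0 r=1
t4.Δ1 u=1 clk=1 q=1 p=0 r=1
t4.Δ2 u=1 clk=1 q=0 p=0 r=1
t4.Δ3 u=1 clk=1 q=0 p=0 r=0
t5.Δ0 u=1 clk=1 q=0 p=0 r=0
t5.Δ1 u=1 clk=0 q=0 p=0 r=0
t6.Δ0 u=1 clk=0 q=0 p=0 r=0
t6.Δ1 u=1 clk=1 q=0 p=0 r=0
t6.Δ2 u=1 clk=1 q=1 p=0 r=0
t6.Δ3 u=1 clk=1 q=1 p=0 r=1
t7.Δ0 u=1 clk=1 q=1 p=0 r=1
t7.Δ1 u=1 clk=0 q=1 p=0 r=1
t8.Δ0 u=1 clk=0 q=1 p=0 r=1
t8.Δ1 u=1 clk=1 q=1 p=0 r=1
t8.Δ2 u=1 clk=1 q=0 p=0 r=1
t8.Δ3 u=1 clk=1 q=0 p=0 r=0
t9.Δ0 u=1 clk=1 q=0 p=0 r=0
t9.Δ1 u=1 clk=0 q=0 p=0 r=0
t10.Δ0 u=1 clk=0 q=0 p=0 r=0
t10.Δ1 u=1 clk=1 q=0 p=0 r=0
t10.Δ2 u=1 clk=1 q=1 p=0 r=0
t10.Δ3 u=1 clk=1 q=1 p=0 r=1
t11.Δ0 u=1 clk=1 q=1 p=0 r=1
t11.Δ1 u=1 clk=0 q=1 p=0 r=1
t12.Δ0 u=1 clk=0 q=1 p=0 r=1
t12.Δ1 u=1 clk=1 q=1 p=0 r=1
t12.Δ2 u=1 clk=1 q=0 p=0 r=1
t12.Δ3 u=1 clk=1 q=0 p=0 r=0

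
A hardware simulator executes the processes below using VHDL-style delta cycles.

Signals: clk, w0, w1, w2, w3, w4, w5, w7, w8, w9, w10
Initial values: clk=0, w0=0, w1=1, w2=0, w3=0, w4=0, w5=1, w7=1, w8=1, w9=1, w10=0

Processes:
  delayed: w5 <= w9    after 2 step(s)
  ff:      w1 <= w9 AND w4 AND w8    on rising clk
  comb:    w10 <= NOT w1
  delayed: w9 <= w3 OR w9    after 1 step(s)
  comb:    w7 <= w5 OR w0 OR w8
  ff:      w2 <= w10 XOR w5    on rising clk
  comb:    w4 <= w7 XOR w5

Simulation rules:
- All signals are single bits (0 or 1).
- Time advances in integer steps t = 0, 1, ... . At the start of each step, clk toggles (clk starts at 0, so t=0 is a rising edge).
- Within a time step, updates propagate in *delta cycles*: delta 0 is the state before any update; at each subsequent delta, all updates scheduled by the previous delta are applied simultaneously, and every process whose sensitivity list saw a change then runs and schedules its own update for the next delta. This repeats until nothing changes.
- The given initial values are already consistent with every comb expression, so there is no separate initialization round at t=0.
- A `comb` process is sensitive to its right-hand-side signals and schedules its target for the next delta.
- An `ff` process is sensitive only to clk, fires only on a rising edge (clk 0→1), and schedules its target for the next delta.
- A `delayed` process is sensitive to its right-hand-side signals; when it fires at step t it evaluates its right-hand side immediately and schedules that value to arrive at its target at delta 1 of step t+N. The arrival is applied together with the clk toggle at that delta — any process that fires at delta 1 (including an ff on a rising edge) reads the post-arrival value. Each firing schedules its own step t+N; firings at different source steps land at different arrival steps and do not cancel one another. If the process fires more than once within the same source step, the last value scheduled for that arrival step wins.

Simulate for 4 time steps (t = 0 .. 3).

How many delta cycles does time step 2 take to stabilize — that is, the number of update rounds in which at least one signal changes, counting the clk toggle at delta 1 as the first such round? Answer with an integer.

2

t=0 Δ0: w8=1 w2=0 w4=0 clk=0 w5=1 w0=0 w7=1 w3=0 w9=1 w10=0 w1=1
  Δ1: clk:0→1
  Δ2: w2:0→1, w1:1→0
  Δ3: w10:0→1
  (3Δ to stable)
t=1 Δ0: w8=1 w2=1 w4=0 clk=1 w5=1 w0=0 w7=1 w3=0 w9=1 w10=1 w1=0
  Δ1: clk:1→0
  (1Δ to stable)
t=2 Δ0: w8=1 w2=1 w4=0 clk=0 w5=1 w0=0 w7=1 w3=0 w9=1 w10=1 w1=0
  Δ1: clk:0→1
  Δ2: w2:1→0
  (2Δ to stable)
t=3 Δ0: w8=1 w2=0 w4=0 clk=1 w5=1 w0=0 w7=1 w3=0 w9=1 w10=1 w1=0
  Δ1: clk:1→0
  (1Δ to stable)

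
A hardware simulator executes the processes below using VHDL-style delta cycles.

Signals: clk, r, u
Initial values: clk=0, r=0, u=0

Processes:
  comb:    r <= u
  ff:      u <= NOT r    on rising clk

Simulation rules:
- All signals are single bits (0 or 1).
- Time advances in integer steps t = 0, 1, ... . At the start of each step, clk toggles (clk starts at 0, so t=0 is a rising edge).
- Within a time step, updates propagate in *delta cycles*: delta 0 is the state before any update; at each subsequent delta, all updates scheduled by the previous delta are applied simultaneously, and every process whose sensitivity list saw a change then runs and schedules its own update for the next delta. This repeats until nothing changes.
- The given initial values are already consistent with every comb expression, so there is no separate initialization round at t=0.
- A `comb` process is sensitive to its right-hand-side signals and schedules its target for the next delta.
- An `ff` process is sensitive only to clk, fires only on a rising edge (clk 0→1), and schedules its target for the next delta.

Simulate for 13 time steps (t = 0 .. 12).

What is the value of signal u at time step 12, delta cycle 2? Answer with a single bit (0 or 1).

t0.Δ0 u=0 r=0 clk=0
t0.Δ1 u=0 r=0 clk=1
t0.Δ2 u=1 r=0 clk=1
t0.Δ3 u=1 r=1 clk=1
t1.Δ0 u=1 r=1 clk=1
t1.Δ1 u=1 r=1 clk=0
t2.Δ0 u=1 r=1 clk=0
t2.Δ1 u=1 r=1 clk=1
t2.Δ2 u=0 r=1 clk=1
t2.Δ3 u=0 r=0 clk=1
t3.Δ0 u=0 r=0 clk=1
t3.Δ1 u=0 r=0 clk=0
t4.Δ0 u=0 r=0 clk=0
t4.Δ1 u=0 r=0 clk=1
t4.Δ2 u=1 r=0 clk=1
t4.Δ3 u=1 r=1 clk=1
t5.Δ0 u=1 r=1 clk=1
t5.Δ1 u=1 r=1 clk=0
t6.Δ0 u=1 r=1 clk=0
t6.Δ1 u=1 r=1 clk=1
t6.Δ2 u=0 r=1 clk=1
t6.Δ3 u=0 r=0 clk=1
t7.Δ0 u=0 r=0 clk=1
t7.Δ1 u=0 r=0 clk=0
t8.Δ0 u=0 r=0 clk=0
t8.Δ1 u=0 r=0 clk=1
t8.Δ2 u=1 r=0 clk=1
t8.Δ3 u=1 r=1 clk=1
t9.Δ0 u=1 r=1 clk=1
t9.Δ1 u=1 r=1 clk=0
t10.Δ0 u=1 r=1 clk=0
t10.Δ1 u=1 r=1 clk=1
t10.Δ2 u=0 r=1 clk=1
t10.Δ3 u=0 r=0 clk=1
t11.Δ0 u=0 r=0 clk=1
t11.Δ1 u=0 r=0 clk=0
t12.Δ0 u=0 r=0 clk=0
t12.Δ1 u=0 r=0 clk=1
t12.Δ2 u=1 r=0 clk=1
t12.Δ3 u=1 r=1 clk=1

1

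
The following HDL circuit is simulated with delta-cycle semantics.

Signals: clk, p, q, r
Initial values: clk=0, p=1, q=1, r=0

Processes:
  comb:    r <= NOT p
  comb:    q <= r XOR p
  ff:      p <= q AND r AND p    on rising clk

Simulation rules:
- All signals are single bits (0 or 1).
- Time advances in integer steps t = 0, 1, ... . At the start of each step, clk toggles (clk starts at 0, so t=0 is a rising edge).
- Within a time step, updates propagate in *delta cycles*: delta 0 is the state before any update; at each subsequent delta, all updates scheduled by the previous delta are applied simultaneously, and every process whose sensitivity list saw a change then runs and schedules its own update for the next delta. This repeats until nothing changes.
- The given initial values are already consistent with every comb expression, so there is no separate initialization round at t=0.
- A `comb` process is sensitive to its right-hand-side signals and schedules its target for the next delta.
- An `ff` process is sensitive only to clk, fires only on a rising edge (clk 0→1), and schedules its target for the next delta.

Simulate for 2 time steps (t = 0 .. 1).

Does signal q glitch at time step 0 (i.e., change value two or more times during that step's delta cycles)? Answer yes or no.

yes

t0.Δ0 p=1 r=0 q=1 clk=0
t0.Δ1 p=1 r=0 q=1 clk=1
t0.Δ2 p=0 r=0 q=1 clk=1
t0.Δ3 p=0 r=1 q=0 clk=1
t0.Δ4 p=0 r=1 q=1 clk=1
t1.Δ0 p=0 r=1 q=1 clk=1
t1.Δ1 p=0 r=1 q=1 clk=0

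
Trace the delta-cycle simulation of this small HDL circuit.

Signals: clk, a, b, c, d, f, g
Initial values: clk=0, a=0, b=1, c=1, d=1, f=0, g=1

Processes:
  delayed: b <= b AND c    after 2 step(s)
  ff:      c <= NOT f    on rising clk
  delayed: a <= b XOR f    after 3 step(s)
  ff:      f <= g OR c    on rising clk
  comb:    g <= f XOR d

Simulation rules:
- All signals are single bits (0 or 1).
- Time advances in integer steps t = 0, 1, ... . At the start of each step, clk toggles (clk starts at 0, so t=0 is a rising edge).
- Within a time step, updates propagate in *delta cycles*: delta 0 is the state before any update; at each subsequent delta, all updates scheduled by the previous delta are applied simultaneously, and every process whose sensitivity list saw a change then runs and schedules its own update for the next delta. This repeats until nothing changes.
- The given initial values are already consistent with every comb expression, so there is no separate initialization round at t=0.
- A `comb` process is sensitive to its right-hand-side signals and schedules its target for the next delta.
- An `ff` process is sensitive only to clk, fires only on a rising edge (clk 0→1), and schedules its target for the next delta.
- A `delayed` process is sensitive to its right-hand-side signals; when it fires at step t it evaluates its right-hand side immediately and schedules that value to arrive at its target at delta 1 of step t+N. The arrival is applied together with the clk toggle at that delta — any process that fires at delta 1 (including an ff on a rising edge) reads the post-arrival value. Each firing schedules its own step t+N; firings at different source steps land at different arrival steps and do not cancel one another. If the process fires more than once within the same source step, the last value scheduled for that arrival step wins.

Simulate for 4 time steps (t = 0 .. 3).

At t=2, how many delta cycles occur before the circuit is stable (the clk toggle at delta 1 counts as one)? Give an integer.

2

t0.Δ0 g=1 b=1 a=0 f=0 d=1 c=1 clk=0
t0.Δ1 g=1 b=1 a=0 f=0 d=1 c=1 clk=1
t0.Δ2 g=1 b=1 a=0 f=1 d=1 c=1 clk=1
t0.Δ3 g=0 b=1 a=0 f=1 d=1 c=1 clk=1
t1.Δ0 g=0 b=1 a=0 f=1 d=1 c=1 clk=1
t1.Δ1 g=0 b=1 a=0 f=1 d=1 c=1 clk=0
t2.Δ0 g=0 b=1 a=0 f=1 d=1 c=1 clk=0
t2.Δ1 g=0 b=1 a=0 f=1 d=1 c=1 clk=1
t2.Δ2 g=0 b=1 a=0 f=1 d=1 c=0 clk=1
t3.Δ0 g=0 b=1 a=0 f=1 d=1 c=0 clk=1
t3.Δ1 g=0 b=1 a=0 f=1 d=1 c=0 clk=0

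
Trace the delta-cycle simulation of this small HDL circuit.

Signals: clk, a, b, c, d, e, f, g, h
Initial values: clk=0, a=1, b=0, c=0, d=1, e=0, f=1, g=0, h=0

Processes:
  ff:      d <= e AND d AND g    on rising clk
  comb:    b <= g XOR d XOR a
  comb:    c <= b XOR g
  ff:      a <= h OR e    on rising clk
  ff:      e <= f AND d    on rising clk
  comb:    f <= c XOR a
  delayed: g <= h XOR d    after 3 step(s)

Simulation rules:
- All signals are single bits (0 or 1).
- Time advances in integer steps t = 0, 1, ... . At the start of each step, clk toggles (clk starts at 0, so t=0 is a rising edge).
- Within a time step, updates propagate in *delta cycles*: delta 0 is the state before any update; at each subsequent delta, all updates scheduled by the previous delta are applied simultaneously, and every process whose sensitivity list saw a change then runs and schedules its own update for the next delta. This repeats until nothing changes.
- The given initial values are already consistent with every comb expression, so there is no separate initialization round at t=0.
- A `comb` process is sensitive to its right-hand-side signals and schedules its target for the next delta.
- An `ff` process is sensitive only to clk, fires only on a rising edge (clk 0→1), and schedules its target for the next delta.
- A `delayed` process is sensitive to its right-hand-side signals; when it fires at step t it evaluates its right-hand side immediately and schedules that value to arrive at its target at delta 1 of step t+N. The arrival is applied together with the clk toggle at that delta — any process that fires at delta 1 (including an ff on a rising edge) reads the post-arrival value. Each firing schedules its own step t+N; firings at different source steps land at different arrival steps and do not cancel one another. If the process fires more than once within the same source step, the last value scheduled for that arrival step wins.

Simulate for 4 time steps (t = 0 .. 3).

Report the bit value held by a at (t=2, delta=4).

t0.Δ0 c=0 e=0 g=0 f=1 a=1 h=0 b=0 d=1 clk=0
t0.Δ1 c=0 e=0 g=0 f=1 a=1 h=0 b=0 d=1 clk=1
t0.Δ2 c=0 e=1 g=0 f=1 a=0 h=0 b=0 d=0 clk=1
t0.Δ3 c=0 e=1 g=0 f=0 a=0 h=0 b=0 d=0 clk=1
t1.Δ0 c=0 e=1 g=0 f=0 a=0 h=0 b=0 d=0 clk=1
t1.Δ1 c=0 e=1 g=0 f=0 a=0 h=0 b=0 d=0 clk=0
t2.Δ0 c=0 e=1 g=0 f=0 a=0 h=0 b=0 d=0 clk=0
t2.Δ1 c=0 e=1 g=0 f=0 a=0 h=0 b=0 d=0 clk=1
t2.Δ2 c=0 e=0 g=0 f=0 a=1 h=0 b=0 d=0 clk=1
t2.Δ3 c=0 e=0 g=0 f=1 a=1 h=0 b=1 d=0 clk=1
t2.Δ4 c=1 e=0 g=0 f=1 a=1 h=0 b=1 d=0 clk=1
t2.Δ5 c=1 e=0 g=0 f=0 a=1 h=0 b=1 d=0 clk=1
t3.Δ0 c=1 e=0 g=0 f=0 a=1 h=0 b=1 d=0 clk=1
t3.Δ1 c=1 e=0 g=0 f=0 a=1 h=0 b=1 d=0 clk=0

1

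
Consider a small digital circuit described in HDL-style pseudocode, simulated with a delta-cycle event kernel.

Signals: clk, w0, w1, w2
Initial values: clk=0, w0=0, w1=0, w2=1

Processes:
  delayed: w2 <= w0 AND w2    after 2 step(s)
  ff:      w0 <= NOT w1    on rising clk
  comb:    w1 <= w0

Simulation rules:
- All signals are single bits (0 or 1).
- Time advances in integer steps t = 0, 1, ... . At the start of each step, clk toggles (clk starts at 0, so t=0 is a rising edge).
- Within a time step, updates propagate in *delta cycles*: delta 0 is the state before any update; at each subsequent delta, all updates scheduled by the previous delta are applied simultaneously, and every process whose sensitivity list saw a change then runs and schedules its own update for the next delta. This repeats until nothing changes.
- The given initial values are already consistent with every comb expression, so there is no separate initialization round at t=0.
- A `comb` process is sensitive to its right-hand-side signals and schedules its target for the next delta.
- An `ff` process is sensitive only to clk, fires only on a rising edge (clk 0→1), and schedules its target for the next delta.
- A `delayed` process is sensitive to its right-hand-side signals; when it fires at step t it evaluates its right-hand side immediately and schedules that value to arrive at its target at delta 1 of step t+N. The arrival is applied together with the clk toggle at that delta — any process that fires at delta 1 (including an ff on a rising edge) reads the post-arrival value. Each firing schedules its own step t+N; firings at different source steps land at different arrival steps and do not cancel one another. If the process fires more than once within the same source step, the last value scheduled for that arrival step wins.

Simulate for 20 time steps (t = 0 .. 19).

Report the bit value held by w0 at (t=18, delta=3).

t=0 Δ0: clk=0 w0=0 w2=1 w1=0
  Δ1: clk:0→1
  Δ2: w0:0→1
  Δ3: w1:0→1
  (3Δ to stable)
t=1 Δ0: clk=1 w0=1 w2=1 w1=1
  Δ1: clk:1→0
  (1Δ to stable)
t=2 Δ0: clk=0 w0=1 w2=1 w1=1
  Δ1: clk:0→1
  Δ2: w0:1→0
  Δ3: w1:1→0
  (3Δ to stable)
t=3 Δ0: clk=1 w0=0 w2=1 w1=0
  Δ1: clk:1→0
  (1Δ to stable)
t=4 Δ0: clk=0 w0=0 w2=1 w1=0
  Δ1: clk:0→1, w2:1→0
  Δ2: w0:0→1
  Δ3: w1:0→1
  (3Δ to stable)
t=5 Δ0: clk=1 w0=1 w2=0 w1=1
  Δ1: clk:1→0
  (1Δ to stable)
t=6 Δ0: clk=0 w0=1 w2=0 w1=1
  Δ1: clk:0→1
  Δ2: w0:1→0
  Δ3: w1:1→0
  (3Δ to stable)
t=7 Δ0: clk=1 w0=0 w2=0 w1=0
  Δ1: clk:1→0
  (1Δ to stable)
t=8 Δ0: clk=0 w0=0 w2=0 w1=0
  Δ1: clk:0→1
  Δ2: w0:0→1
  Δ3: w1:0→1
  (3Δ to stable)
t=9 Δ0: clk=1 w0=1 w2=0 w1=1
  Δ1: clk:1→0
  (1Δ to stable)
t=10 Δ0: clk=0 w0=1 w2=0 w1=1
  Δ1: clk:0→1
  Δ2: w0:1→0
  Δ3: w1:1→0
  (3Δ to stable)
t=11 Δ0: clk=1 w0=0 w2=0 w1=0
  Δ1: clk:1→0
  (1Δ to stable)
t=12 Δ0: clk=0 w0=0 w2=0 w1=0
  Δ1: clk:0→1
  Δ2: w0:0→1
  Δ3: w1:0→1
  (3Δ to stable)
t=13 Δ0: clk=1 w0=1 w2=0 w1=1
  Δ1: clk:1→0
  (1Δ to stable)
t=14 Δ0: clk=0 w0=1 w2=0 w1=1
  Δ1: clk:0→1
  Δ2: w0:1→0
  Δ3: w1:1→0
  (3Δ to stable)
t=15 Δ0: clk=1 w0=0 w2=0 w1=0
  Δ1: clk:1→0
  (1Δ to stable)
t=16 Δ0: clk=0 w0=0 w2=0 w1=0
  Δ1: clk:0→1
  Δ2: w0:0→1
  Δ3: w1:0→1
  (3Δ to stable)
t=17 Δ0: clk=1 w0=1 w2=0 w1=1
  Δ1: clk:1→0
  (1Δ to stable)
t=18 Δ0: clk=0 w0=1 w2=0 w1=1
  Δ1: clk:0→1
  Δ2: w0:1→0
  Δ3: w1:1→0
  (3Δ to stable)
t=19 Δ0: clk=1 w0=0 w2=0 w1=0
  Δ1: clk:1→0
  (1Δ to stable)

0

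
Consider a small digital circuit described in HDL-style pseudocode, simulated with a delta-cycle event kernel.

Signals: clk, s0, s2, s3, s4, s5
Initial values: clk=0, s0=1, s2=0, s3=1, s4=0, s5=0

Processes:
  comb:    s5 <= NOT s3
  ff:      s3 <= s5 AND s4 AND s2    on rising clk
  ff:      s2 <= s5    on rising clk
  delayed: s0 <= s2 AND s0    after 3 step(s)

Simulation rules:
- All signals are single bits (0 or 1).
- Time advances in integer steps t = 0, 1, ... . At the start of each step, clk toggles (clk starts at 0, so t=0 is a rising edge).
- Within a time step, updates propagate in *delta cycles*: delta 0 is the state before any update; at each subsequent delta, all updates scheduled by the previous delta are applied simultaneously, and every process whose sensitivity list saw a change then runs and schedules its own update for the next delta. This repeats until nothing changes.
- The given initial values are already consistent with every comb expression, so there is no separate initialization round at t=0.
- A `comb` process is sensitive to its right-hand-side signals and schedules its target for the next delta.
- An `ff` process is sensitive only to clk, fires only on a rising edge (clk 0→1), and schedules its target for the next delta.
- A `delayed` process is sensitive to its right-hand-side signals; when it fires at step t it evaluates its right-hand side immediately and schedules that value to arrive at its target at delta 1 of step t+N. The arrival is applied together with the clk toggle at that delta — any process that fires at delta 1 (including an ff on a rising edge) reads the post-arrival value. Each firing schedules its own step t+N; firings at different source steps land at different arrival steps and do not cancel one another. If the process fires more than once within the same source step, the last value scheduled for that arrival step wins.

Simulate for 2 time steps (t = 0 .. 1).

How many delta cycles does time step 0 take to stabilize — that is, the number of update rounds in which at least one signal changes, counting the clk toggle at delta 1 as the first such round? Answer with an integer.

t0.Δ0 s3=1 s0=1 clk=0 s4=0 s5=0 s2=0
t0.Δ1 s3=1 s0=1 clk=1 s4=0 s5=0 s2=0
t0.Δ2 s3=0 s0=1 clk=1 s4=0 s5=0 s2=0
t0.Δ3 s3=0 s0=1 clk=1 s4=0 s5=1 s2=0
t1.Δ0 s3=0 s0=1 clk=1 s4=0 s5=1 s2=0
t1.Δ1 s3=0 s0=1 clk=0 s4=0 s5=1 s2=0

3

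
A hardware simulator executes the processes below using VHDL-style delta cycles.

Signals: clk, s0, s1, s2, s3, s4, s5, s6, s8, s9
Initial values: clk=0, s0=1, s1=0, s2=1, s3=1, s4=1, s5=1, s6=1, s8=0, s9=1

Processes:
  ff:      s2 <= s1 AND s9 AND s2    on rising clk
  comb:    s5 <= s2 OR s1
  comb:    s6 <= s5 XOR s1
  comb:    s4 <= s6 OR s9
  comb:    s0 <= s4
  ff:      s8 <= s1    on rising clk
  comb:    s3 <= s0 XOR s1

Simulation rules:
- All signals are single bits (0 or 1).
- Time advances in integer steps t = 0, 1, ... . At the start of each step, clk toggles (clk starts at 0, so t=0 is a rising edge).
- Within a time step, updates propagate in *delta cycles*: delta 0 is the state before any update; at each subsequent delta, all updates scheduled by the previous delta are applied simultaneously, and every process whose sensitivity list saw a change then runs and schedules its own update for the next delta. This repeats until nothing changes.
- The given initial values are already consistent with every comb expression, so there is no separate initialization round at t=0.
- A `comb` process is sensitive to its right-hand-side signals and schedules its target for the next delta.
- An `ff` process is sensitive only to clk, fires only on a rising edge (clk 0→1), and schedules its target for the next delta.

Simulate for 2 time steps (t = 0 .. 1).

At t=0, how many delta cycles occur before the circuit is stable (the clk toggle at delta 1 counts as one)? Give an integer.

[bits: clk,s6,s0,s8,s5,s3,s1,s9,s2,s4]
t=0: Δ0=0110110111 Δ1=1110110111 Δ2=1110110101 Δ3=1110010101 Δ4=1010010101 | 4Δ
t=1: Δ0=1010010101 Δ1=0010010101 | 1Δ

4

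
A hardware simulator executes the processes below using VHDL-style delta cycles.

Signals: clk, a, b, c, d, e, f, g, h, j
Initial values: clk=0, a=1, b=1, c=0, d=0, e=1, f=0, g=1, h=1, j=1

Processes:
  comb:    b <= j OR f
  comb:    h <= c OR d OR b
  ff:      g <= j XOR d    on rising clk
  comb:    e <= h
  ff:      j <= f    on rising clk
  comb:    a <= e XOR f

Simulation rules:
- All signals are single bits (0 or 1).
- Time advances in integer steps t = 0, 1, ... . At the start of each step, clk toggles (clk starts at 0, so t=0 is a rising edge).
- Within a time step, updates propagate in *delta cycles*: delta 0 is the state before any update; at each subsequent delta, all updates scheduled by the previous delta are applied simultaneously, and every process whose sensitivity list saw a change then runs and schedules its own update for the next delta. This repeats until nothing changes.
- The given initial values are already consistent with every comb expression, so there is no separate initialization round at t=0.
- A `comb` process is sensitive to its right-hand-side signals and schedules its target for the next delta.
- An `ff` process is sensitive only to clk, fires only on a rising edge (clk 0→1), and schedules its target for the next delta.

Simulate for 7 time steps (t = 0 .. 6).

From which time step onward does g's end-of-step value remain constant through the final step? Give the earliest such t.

2

t0.Δ0 d=0 j=1 h=1 g=1 a=1 f=0 b=1 c=0 e=1 clk=0
t0.Δ1 d=0 j=1 h=1 g=1 a=1 f=0 b=1 c=0 e=1 clk=1
t0.Δ2 d=0 j=0 h=1 g=1 a=1 f=0 b=1 c=0 e=1 clk=1
t0.Δ3 d=0 j=0 h=1 g=1 a=1 f=0 b=0 c=0 e=1 clk=1
t0.Δ4 d=0 j=0 h=0 g=1 a=1 f=0 b=0 c=0 e=1 clk=1
t0.Δ5 d=0 j=0 h=0 g=1 a=1 f=0 b=0 c=0 e=0 clk=1
t0.Δ6 d=0 j=0 h=0 g=1 a=0 f=0 b=0 c=0 e=0 clk=1
t1.Δ0 d=0 j=0 h=0 g=1 a=0 f=0 b=0 c=0 e=0 clk=1
t1.Δ1 d=0 j=0 h=0 g=1 a=0 f=0 b=0 c=0 e=0 clk=0
t2.Δ0 d=0 j=0 h=0 g=1 a=0 f=0 b=0 c=0 e=0 clk=0
t2.Δ1 d=0 j=0 h=0 g=1 a=0 f=0 b=0 c=0 e=0 clk=1
t2.Δ2 d=0 j=0 h=0 g=0 a=0 f=0 b=0 c=0 e=0 clk=1
t3.Δ0 d=0 j=0 h=0 g=0 a=0 f=0 b=0 c=0 e=0 clk=1
t3.Δ1 d=0 j=0 h=0 g=0 a=0 f=0 b=0 c=0 e=0 clk=0
t4.Δ0 d=0 j=0 h=0 g=0 a=0 f=0 b=0 c=0 e=0 clk=0
t4.Δ1 d=0 j=0 h=0 g=0 a=0 f=0 b=0 c=0 e=0 clk=1
t5.Δ0 d=0 j=0 h=0 g=0 a=0 f=0 b=0 c=0 e=0 clk=1
t5.Δ1 d=0 j=0 h=0 g=0 a=0 f=0 b=0 c=0 e=0 clk=0
t6.Δ0 d=0 j=0 h=0 g=0 a=0 f=0 b=0 c=0 e=0 clk=0
t6.Δ1 d=0 j=0 h=0 g=0 a=0 f=0 b=0 c=0 e=0 clk=1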